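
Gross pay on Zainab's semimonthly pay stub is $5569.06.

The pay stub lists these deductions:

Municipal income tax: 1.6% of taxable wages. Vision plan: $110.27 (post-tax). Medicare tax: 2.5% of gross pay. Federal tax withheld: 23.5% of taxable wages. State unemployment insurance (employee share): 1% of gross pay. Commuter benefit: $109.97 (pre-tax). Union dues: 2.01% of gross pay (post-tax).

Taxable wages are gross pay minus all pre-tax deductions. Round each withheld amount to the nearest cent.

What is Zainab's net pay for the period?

$3671.72

Commuter benefit: $109.97
Taxable wages = $5569.06 − $109.97 = $5459.09
Federal tax withheld: $5459.09 × 0.235 = $1282.89
Municipal income tax: $5459.09 × 0.016 = $87.35
Medicare tax: $5569.06 × 0.025 = $139.23
State unemployment insurance (employee share): $5569.06 × 0.01 = $55.69
Vision plan: $110.27
Union dues: $5569.06 × 0.0201 = $111.94
Total deductions = $109.97 + $1282.89 + $87.35 + $139.23 + $55.69 + $110.27 + $111.94 = $1897.34
Net pay = $5569.06 − $1897.34 = $3671.72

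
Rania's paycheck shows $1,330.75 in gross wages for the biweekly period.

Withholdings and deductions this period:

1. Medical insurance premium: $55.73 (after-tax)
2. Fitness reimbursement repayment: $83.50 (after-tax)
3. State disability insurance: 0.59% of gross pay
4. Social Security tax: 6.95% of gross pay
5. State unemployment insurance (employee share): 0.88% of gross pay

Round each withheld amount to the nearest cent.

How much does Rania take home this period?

$1,079.47

Social Security tax: $1,330.75 × 0.0695 = $92.49
State unemployment insurance (employee share): $1,330.75 × 0.0088 = $11.71
State disability insurance: $1,330.75 × 0.0059 = $7.85
Medical insurance premium: $55.73
Fitness reimbursement repayment: $83.50
Total deductions = $92.49 + $11.71 + $7.85 + $55.73 + $83.50 = $251.28
Net pay = $1,330.75 − $251.28 = $1,079.47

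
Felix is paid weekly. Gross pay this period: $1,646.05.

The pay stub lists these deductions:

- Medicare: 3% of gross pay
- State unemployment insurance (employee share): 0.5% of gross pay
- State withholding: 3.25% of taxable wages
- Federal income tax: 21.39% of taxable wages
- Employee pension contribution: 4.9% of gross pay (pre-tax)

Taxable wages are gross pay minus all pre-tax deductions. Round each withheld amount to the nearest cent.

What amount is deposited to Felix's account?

$1,122.06

Employee pension contribution: $1,646.05 × 0.049 = $80.66
Taxable wages = $1,646.05 − $80.66 = $1,565.39
Federal income tax: $1,565.39 × 0.2139 = $334.84
State withholding: $1,565.39 × 0.0325 = $50.88
Medicare: $1,646.05 × 0.03 = $49.38
State unemployment insurance (employee share): $1,646.05 × 0.005 = $8.23
Total deductions = $80.66 + $334.84 + $50.88 + $49.38 + $8.23 = $523.99
Net pay = $1,646.05 − $523.99 = $1,122.06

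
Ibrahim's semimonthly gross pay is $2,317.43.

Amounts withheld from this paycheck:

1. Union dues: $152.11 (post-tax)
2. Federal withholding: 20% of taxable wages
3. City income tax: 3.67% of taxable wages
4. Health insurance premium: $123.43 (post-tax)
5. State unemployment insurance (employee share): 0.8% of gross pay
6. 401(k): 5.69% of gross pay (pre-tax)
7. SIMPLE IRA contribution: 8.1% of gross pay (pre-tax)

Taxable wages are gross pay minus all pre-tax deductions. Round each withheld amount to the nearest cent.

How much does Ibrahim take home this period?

$1,230.89

401(k): $2,317.43 × 0.0569 = $131.86
SIMPLE IRA contribution: $2,317.43 × 0.081 = $187.71
Pre-tax total = $131.86 + $187.71 = $319.57
Taxable wages = $2,317.43 − $319.57 = $1,997.86
City income tax: $1,997.86 × 0.0367 = $73.32
Federal withholding: $1,997.86 × 0.2 = $399.57
State unemployment insurance (employee share): $2,317.43 × 0.008 = $18.54
Union dues: $152.11
Health insurance premium: $123.43
Total deductions = $131.86 + $187.71 + $73.32 + $399.57 + $18.54 + $152.11 + $123.43 = $1,086.54
Net pay = $2,317.43 − $1,086.54 = $1,230.89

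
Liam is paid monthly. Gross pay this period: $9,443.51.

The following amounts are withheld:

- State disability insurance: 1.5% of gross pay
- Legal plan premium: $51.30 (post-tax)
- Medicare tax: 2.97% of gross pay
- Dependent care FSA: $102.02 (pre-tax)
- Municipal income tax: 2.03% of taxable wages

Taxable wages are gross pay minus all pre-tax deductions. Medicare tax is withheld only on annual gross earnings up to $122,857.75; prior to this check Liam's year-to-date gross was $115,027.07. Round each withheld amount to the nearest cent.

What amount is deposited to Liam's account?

$8,726.34

Dependent care FSA: $102.02
Taxable wages = $9,443.51 − $102.02 = $9,341.49
Municipal income tax: $9,341.49 × 0.0203 = $189.63
State disability insurance: $9,443.51 × 0.015 = $141.65
Medicare tax: only $122,857.75 − $115,027.07 = $7,830.68 of this check is subject → $7,830.68 × 0.0297 = $232.57
Legal plan premium: $51.30
Total deductions = $102.02 + $189.63 + $141.65 + $232.57 + $51.30 = $717.17
Net pay = $9,443.51 − $717.17 = $8,726.34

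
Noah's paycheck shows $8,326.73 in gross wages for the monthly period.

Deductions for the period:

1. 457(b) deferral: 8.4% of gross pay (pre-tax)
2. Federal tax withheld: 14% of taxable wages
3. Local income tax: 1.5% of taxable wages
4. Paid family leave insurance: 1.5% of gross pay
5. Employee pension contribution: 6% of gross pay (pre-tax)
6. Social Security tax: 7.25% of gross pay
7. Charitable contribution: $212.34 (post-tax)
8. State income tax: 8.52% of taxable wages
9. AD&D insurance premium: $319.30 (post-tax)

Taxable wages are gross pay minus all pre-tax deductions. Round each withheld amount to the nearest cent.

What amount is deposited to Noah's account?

Employee pension contribution: $8,326.73 × 0.06 = $499.60
457(b) deferral: $8,326.73 × 0.084 = $699.45
Pre-tax total = $499.60 + $699.45 = $1,199.05
Taxable wages = $8,326.73 − $1,199.05 = $7,127.68
Federal tax withheld: $7,127.68 × 0.14 = $997.88
State income tax: $7,127.68 × 0.0852 = $607.28
Local income tax: $7,127.68 × 0.015 = $106.92
Paid family leave insurance: $8,326.73 × 0.015 = $124.90
Social Security tax: $8,326.73 × 0.0725 = $603.69
AD&D insurance premium: $319.30
Charitable contribution: $212.34
Total deductions = $499.60 + $699.45 + $997.88 + $607.28 + $106.92 + $124.90 + $603.69 + $319.30 + $212.34 = $4,171.36
Net pay = $8,326.73 − $4,171.36 = $4,155.37

$4,155.37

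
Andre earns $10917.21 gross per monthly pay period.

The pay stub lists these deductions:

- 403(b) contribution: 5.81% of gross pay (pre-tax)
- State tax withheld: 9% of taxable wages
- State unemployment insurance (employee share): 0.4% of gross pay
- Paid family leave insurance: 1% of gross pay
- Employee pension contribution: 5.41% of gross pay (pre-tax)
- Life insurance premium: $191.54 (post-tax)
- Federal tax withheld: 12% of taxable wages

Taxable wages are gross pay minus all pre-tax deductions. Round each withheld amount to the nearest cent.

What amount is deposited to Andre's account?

$7312.53

403(b) contribution: $10917.21 × 0.0581 = $634.29
Employee pension contribution: $10917.21 × 0.0541 = $590.62
Pre-tax total = $634.29 + $590.62 = $1224.91
Taxable wages = $10917.21 − $1224.91 = $9692.30
State tax withheld: $9692.30 × 0.09 = $872.31
Federal tax withheld: $9692.30 × 0.12 = $1163.08
Paid family leave insurance: $10917.21 × 0.01 = $109.17
State unemployment insurance (employee share): $10917.21 × 0.004 = $43.67
Life insurance premium: $191.54
Total deductions = $634.29 + $590.62 + $872.31 + $1163.08 + $109.17 + $43.67 + $191.54 = $3604.68
Net pay = $10917.21 − $3604.68 = $7312.53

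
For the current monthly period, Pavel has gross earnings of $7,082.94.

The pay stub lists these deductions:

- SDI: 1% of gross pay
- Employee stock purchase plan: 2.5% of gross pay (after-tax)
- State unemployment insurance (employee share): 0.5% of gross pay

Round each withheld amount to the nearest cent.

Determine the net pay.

$6,799.63

SDI: $7,082.94 × 0.01 = $70.83
State unemployment insurance (employee share): $7,082.94 × 0.005 = $35.41
Employee stock purchase plan: $7,082.94 × 0.025 = $177.07
Total deductions = $70.83 + $35.41 + $177.07 = $283.31
Net pay = $7,082.94 − $283.31 = $6,799.63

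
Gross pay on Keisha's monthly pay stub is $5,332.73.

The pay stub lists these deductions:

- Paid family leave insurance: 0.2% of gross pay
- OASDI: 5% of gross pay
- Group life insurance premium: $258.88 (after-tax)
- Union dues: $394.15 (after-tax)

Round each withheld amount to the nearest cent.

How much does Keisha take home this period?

Paid family leave insurance: $5,332.73 × 0.002 = $10.67
OASDI: $5,332.73 × 0.05 = $266.64
Union dues: $394.15
Group life insurance premium: $258.88
Total deductions = $10.67 + $266.64 + $394.15 + $258.88 = $930.34
Net pay = $5,332.73 − $930.34 = $4,402.39

$4,402.39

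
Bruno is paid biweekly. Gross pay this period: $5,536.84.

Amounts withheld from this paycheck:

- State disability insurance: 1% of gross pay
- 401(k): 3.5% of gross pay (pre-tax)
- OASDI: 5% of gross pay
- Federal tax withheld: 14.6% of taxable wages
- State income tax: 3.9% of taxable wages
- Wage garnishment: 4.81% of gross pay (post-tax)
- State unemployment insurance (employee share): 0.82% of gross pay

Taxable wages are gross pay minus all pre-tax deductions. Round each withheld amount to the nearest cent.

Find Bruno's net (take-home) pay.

401(k): $5,536.84 × 0.035 = $193.79
Taxable wages = $5,536.84 − $193.79 = $5,343.05
Federal tax withheld: $5,343.05 × 0.146 = $780.09
State income tax: $5,343.05 × 0.039 = $208.38
OASDI: $5,536.84 × 0.05 = $276.84
State disability insurance: $5,536.84 × 0.01 = $55.37
State unemployment insurance (employee share): $5,536.84 × 0.0082 = $45.40
Wage garnishment: $5,536.84 × 0.0481 = $266.32
Total deductions = $193.79 + $780.09 + $208.38 + $276.84 + $55.37 + $45.40 + $266.32 = $1,826.19
Net pay = $5,536.84 − $1,826.19 = $3,710.65

$3,710.65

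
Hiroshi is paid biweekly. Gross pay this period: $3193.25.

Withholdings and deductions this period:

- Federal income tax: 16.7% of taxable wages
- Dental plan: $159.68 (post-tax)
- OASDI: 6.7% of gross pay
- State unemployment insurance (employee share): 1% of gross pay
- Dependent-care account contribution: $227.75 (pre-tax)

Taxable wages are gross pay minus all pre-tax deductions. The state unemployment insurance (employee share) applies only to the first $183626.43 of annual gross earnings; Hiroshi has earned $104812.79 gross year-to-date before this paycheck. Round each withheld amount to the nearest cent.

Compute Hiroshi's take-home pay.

$2064.70

Dependent-care account contribution: $227.75
Taxable wages = $3193.25 − $227.75 = $2965.50
Federal income tax: $2965.50 × 0.167 = $495.24
OASDI: $3193.25 × 0.067 = $213.95
State unemployment insurance (employee share): cap not yet reached, full $3193.25 is subject → $3193.25 × 0.01 = $31.93
Dental plan: $159.68
Total deductions = $227.75 + $495.24 + $213.95 + $31.93 + $159.68 = $1128.55
Net pay = $3193.25 − $1128.55 = $2064.70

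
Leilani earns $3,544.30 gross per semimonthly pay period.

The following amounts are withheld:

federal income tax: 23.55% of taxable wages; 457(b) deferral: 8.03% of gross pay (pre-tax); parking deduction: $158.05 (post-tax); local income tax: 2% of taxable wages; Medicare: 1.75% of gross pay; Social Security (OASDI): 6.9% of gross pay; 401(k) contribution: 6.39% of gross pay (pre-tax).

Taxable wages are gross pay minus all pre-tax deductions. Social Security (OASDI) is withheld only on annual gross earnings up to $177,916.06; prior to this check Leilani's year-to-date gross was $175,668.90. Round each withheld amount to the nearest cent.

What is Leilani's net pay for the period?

457(b) deferral: $3,544.30 × 0.0803 = $284.61
401(k) contribution: $3,544.30 × 0.0639 = $226.48
Pre-tax total = $284.61 + $226.48 = $511.09
Taxable wages = $3,544.30 − $511.09 = $3,033.21
Federal income tax: $3,033.21 × 0.2355 = $714.32
Local income tax: $3,033.21 × 0.02 = $60.66
Medicare: $3,544.30 × 0.0175 = $62.03
Social Security (OASDI): only $177,916.06 − $175,668.90 = $2,247.16 of this check is subject → $2,247.16 × 0.069 = $155.05
Parking deduction: $158.05
Total deductions = $284.61 + $226.48 + $714.32 + $60.66 + $62.03 + $155.05 + $158.05 = $1,661.20
Net pay = $3,544.30 − $1,661.20 = $1,883.10

$1,883.10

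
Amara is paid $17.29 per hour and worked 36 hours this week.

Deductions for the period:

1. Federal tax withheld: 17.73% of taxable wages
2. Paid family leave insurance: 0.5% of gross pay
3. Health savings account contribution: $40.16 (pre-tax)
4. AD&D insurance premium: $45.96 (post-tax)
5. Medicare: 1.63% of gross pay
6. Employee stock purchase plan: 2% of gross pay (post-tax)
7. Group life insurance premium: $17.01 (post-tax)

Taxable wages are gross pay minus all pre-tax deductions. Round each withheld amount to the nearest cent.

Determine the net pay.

$390.36

Gross pay: 36 × $17.29 = $622.44
Health savings account contribution: $40.16
Taxable wages = $622.44 − $40.16 = $582.28
Federal tax withheld: $582.28 × 0.1773 = $103.24
Paid family leave insurance: $622.44 × 0.005 = $3.11
Medicare: $622.44 × 0.0163 = $10.15
AD&D insurance premium: $45.96
Employee stock purchase plan: $622.44 × 0.02 = $12.45
Group life insurance premium: $17.01
Total deductions = $40.16 + $103.24 + $3.11 + $10.15 + $45.96 + $12.45 + $17.01 = $232.08
Net pay = $622.44 − $232.08 = $390.36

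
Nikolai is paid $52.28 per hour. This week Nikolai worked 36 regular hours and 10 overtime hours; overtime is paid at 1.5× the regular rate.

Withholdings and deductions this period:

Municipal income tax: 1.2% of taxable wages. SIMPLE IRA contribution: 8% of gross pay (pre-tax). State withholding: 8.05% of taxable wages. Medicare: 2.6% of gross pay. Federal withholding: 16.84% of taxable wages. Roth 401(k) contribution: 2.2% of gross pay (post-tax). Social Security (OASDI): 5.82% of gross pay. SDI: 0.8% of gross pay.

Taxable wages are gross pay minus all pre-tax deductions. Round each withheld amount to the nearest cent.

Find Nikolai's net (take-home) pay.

$1,508.51

Regular pay: 36 × $52.28 = $1,882.08
Overtime pay: 10 × $52.28 × 1.5 = $784.20
Gross pay = $1,882.08 + $784.20 = $2,666.28
SIMPLE IRA contribution: $2,666.28 × 0.08 = $213.30
Taxable wages = $2,666.28 − $213.30 = $2,452.98
Municipal income tax: $2,452.98 × 0.012 = $29.44
State withholding: $2,452.98 × 0.0805 = $197.46
Federal withholding: $2,452.98 × 0.1684 = $413.08
Medicare: $2,666.28 × 0.026 = $69.32
SDI: $2,666.28 × 0.008 = $21.33
Social Security (OASDI): $2,666.28 × 0.0582 = $155.18
Roth 401(k) contribution: $2,666.28 × 0.022 = $58.66
Total deductions = $213.30 + $29.44 + $197.46 + $413.08 + $69.32 + $21.33 + $155.18 + $58.66 = $1,157.77
Net pay = $2,666.28 − $1,157.77 = $1,508.51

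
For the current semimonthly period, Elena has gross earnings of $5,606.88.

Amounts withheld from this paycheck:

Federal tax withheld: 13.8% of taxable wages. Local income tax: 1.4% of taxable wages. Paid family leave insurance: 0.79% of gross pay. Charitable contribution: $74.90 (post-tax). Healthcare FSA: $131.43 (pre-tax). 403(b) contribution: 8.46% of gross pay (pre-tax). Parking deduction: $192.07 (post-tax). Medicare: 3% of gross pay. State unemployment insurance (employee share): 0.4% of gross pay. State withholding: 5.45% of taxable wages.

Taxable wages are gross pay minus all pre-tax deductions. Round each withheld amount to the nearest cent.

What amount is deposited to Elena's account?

$3,466.48

403(b) contribution: $5,606.88 × 0.0846 = $474.34
Healthcare FSA: $131.43
Pre-tax total = $474.34 + $131.43 = $605.77
Taxable wages = $5,606.88 − $605.77 = $5,001.11
Local income tax: $5,001.11 × 0.014 = $70.02
Federal tax withheld: $5,001.11 × 0.138 = $690.15
State withholding: $5,001.11 × 0.0545 = $272.56
Paid family leave insurance: $5,606.88 × 0.0079 = $44.29
Medicare: $5,606.88 × 0.03 = $168.21
State unemployment insurance (employee share): $5,606.88 × 0.004 = $22.43
Parking deduction: $192.07
Charitable contribution: $74.90
Total deductions = $474.34 + $131.43 + $70.02 + $690.15 + $272.56 + $44.29 + $168.21 + $22.43 + $192.07 + $74.90 = $2,140.40
Net pay = $5,606.88 − $2,140.40 = $3,466.48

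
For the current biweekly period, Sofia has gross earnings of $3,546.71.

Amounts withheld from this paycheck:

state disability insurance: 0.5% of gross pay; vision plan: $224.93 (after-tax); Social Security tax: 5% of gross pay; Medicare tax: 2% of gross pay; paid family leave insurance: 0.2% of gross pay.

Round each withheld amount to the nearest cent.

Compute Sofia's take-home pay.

Social Security tax: $3,546.71 × 0.05 = $177.34
State disability insurance: $3,546.71 × 0.005 = $17.73
Medicare tax: $3,546.71 × 0.02 = $70.93
Paid family leave insurance: $3,546.71 × 0.002 = $7.09
Vision plan: $224.93
Total deductions = $177.34 + $17.73 + $70.93 + $7.09 + $224.93 = $498.02
Net pay = $3,546.71 − $498.02 = $3,048.69

$3,048.69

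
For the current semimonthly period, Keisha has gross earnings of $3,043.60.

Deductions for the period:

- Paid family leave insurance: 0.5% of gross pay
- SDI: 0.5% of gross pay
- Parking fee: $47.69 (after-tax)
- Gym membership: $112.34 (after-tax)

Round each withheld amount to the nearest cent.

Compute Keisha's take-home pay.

$2,853.13

SDI: $3,043.60 × 0.005 = $15.22
Paid family leave insurance: $3,043.60 × 0.005 = $15.22
Gym membership: $112.34
Parking fee: $47.69
Total deductions = $15.22 + $15.22 + $112.34 + $47.69 = $190.47
Net pay = $3,043.60 − $190.47 = $2,853.13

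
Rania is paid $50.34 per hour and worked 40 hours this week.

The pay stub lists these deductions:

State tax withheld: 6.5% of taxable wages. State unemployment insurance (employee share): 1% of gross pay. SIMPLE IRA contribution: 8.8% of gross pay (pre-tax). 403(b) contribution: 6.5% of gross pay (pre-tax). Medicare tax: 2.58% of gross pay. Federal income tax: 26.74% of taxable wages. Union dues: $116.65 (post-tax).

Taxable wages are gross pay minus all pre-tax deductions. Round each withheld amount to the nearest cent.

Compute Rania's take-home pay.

$949.86

Gross pay: 40 × $50.34 = $2013.60
SIMPLE IRA contribution: $2013.60 × 0.088 = $177.20
403(b) contribution: $2013.60 × 0.065 = $130.88
Pre-tax total = $177.20 + $130.88 = $308.08
Taxable wages = $2013.60 − $308.08 = $1705.52
Federal income tax: $1705.52 × 0.2674 = $456.06
State tax withheld: $1705.52 × 0.065 = $110.86
State unemployment insurance (employee share): $2013.60 × 0.01 = $20.14
Medicare tax: $2013.60 × 0.0258 = $51.95
Union dues: $116.65
Total deductions = $177.20 + $130.88 + $456.06 + $110.86 + $20.14 + $51.95 + $116.65 = $1063.74
Net pay = $2013.60 − $1063.74 = $949.86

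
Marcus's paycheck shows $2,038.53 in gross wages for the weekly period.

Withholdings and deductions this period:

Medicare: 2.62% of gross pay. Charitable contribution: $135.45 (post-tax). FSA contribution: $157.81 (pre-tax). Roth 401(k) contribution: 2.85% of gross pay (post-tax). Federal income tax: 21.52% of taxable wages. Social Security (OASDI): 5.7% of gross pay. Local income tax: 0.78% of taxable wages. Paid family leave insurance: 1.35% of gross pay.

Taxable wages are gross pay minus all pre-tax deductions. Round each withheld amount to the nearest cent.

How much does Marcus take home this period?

FSA contribution: $157.81
Taxable wages = $2,038.53 − $157.81 = $1,880.72
Local income tax: $1,880.72 × 0.0078 = $14.67
Federal income tax: $1,880.72 × 0.2152 = $404.73
Social Security (OASDI): $2,038.53 × 0.057 = $116.20
Paid family leave insurance: $2,038.53 × 0.0135 = $27.52
Medicare: $2,038.53 × 0.0262 = $53.41
Charitable contribution: $135.45
Roth 401(k) contribution: $2,038.53 × 0.0285 = $58.10
Total deductions = $157.81 + $14.67 + $404.73 + $116.20 + $27.52 + $53.41 + $135.45 + $58.10 = $967.89
Net pay = $2,038.53 − $967.89 = $1,070.64

$1,070.64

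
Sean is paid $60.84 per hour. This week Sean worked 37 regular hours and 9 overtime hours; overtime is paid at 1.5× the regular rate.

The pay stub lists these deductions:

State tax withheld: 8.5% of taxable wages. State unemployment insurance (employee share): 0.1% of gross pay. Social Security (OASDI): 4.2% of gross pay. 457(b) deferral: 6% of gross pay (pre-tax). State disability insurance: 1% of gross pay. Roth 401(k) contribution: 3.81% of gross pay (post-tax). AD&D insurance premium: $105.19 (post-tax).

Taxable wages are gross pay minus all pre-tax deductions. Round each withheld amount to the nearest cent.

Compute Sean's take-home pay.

Regular pay: 37 × $60.84 = $2,251.08
Overtime pay: 9 × $60.84 × 1.5 = $821.34
Gross pay = $2,251.08 + $821.34 = $3,072.42
457(b) deferral: $3,072.42 × 0.06 = $184.35
Taxable wages = $3,072.42 − $184.35 = $2,888.07
State tax withheld: $2,888.07 × 0.085 = $245.49
State unemployment insurance (employee share): $3,072.42 × 0.001 = $3.07
Social Security (OASDI): $3,072.42 × 0.042 = $129.04
State disability insurance: $3,072.42 × 0.01 = $30.72
Roth 401(k) contribution: $3,072.42 × 0.0381 = $117.06
AD&D insurance premium: $105.19
Total deductions = $184.35 + $245.49 + $3.07 + $129.04 + $30.72 + $117.06 + $105.19 = $814.92
Net pay = $3,072.42 − $814.92 = $2,257.50

$2,257.50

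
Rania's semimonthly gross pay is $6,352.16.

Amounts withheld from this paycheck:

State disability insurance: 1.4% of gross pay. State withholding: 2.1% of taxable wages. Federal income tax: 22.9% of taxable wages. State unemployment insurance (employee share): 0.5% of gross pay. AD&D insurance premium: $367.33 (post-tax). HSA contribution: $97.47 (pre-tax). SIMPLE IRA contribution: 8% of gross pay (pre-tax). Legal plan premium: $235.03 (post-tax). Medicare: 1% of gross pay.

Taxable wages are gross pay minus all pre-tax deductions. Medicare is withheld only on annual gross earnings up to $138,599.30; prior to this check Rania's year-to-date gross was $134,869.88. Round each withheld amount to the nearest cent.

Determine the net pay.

HSA contribution: $97.47
SIMPLE IRA contribution: $6,352.16 × 0.08 = $508.17
Pre-tax total = $97.47 + $508.17 = $605.64
Taxable wages = $6,352.16 − $605.64 = $5,746.52
State withholding: $5,746.52 × 0.021 = $120.68
Federal income tax: $5,746.52 × 0.229 = $1,315.95
Medicare: only $138,599.30 − $134,869.88 = $3,729.42 of this check is subject → $3,729.42 × 0.01 = $37.29
State disability insurance: $6,352.16 × 0.014 = $88.93
State unemployment insurance (employee share): $6,352.16 × 0.005 = $31.76
AD&D insurance premium: $367.33
Legal plan premium: $235.03
Total deductions = $97.47 + $508.17 + $120.68 + $1,315.95 + $37.29 + $88.93 + $31.76 + $367.33 + $235.03 = $2,802.61
Net pay = $6,352.16 − $2,802.61 = $3,549.55

$3,549.55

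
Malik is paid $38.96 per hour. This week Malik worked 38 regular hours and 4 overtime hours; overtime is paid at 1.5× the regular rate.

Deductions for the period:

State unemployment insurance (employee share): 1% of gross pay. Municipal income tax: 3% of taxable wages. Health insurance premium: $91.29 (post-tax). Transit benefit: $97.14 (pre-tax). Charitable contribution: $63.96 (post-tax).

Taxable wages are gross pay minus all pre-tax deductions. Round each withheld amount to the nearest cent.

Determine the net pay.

$1396.20

Regular pay: 38 × $38.96 = $1480.48
Overtime pay: 4 × $38.96 × 1.5 = $233.76
Gross pay = $1480.48 + $233.76 = $1714.24
Transit benefit: $97.14
Taxable wages = $1714.24 − $97.14 = $1617.10
Municipal income tax: $1617.10 × 0.03 = $48.51
State unemployment insurance (employee share): $1714.24 × 0.01 = $17.14
Charitable contribution: $63.96
Health insurance premium: $91.29
Total deductions = $97.14 + $48.51 + $17.14 + $63.96 + $91.29 = $318.04
Net pay = $1714.24 − $318.04 = $1396.20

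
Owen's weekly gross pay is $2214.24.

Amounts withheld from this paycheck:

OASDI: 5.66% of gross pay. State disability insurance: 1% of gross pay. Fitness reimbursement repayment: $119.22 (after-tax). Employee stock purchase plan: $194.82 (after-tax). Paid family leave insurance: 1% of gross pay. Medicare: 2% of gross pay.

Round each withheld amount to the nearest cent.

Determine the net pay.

Paid family leave insurance: $2214.24 × 0.01 = $22.14
Medicare: $2214.24 × 0.02 = $44.28
OASDI: $2214.24 × 0.0566 = $125.33
State disability insurance: $2214.24 × 0.01 = $22.14
Employee stock purchase plan: $194.82
Fitness reimbursement repayment: $119.22
Total deductions = $22.14 + $44.28 + $125.33 + $22.14 + $194.82 + $119.22 = $527.93
Net pay = $2214.24 − $527.93 = $1686.31

$1686.31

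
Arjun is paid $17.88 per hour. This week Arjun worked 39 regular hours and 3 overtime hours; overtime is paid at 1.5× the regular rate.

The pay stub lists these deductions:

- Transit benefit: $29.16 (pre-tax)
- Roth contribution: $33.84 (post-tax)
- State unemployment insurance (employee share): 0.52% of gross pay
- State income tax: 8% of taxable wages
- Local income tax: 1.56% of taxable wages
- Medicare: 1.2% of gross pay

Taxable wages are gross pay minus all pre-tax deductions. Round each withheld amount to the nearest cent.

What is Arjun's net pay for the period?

$629.84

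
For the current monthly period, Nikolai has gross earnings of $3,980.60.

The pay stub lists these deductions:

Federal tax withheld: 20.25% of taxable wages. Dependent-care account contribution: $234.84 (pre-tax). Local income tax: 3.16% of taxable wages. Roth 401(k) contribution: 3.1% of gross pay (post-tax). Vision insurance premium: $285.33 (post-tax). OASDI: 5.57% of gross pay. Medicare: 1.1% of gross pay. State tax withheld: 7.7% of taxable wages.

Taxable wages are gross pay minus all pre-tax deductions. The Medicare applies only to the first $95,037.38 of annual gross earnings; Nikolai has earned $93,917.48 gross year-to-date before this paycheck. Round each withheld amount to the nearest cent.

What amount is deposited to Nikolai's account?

Dependent-care account contribution: $234.84
Taxable wages = $3,980.60 − $234.84 = $3,745.76
Local income tax: $3,745.76 × 0.0316 = $118.37
State tax withheld: $3,745.76 × 0.077 = $288.42
Federal tax withheld: $3,745.76 × 0.2025 = $758.52
Medicare: only $95,037.38 − $93,917.48 = $1,119.90 of this check is subject → $1,119.90 × 0.011 = $12.32
OASDI: $3,980.60 × 0.0557 = $221.72
Roth 401(k) contribution: $3,980.60 × 0.031 = $123.40
Vision insurance premium: $285.33
Total deductions = $234.84 + $118.37 + $288.42 + $758.52 + $12.32 + $221.72 + $123.40 + $285.33 = $2,042.92
Net pay = $3,980.60 − $2,042.92 = $1,937.68

$1,937.68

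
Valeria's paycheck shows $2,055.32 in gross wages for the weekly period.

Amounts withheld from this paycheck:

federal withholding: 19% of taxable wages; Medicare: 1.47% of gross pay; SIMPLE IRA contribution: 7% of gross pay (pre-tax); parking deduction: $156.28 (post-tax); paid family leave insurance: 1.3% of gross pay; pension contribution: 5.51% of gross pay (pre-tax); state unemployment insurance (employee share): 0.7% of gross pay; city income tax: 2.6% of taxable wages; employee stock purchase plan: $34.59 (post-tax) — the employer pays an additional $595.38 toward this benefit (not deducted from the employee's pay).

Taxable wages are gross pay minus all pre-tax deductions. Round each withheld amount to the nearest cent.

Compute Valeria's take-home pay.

SIMPLE IRA contribution: $2,055.32 × 0.07 = $143.87
Pension contribution: $2,055.32 × 0.0551 = $113.25
Pre-tax total = $143.87 + $113.25 = $257.12
Taxable wages = $2,055.32 − $257.12 = $1,798.20
Federal withholding: $1,798.20 × 0.19 = $341.66
City income tax: $1,798.20 × 0.026 = $46.75
Medicare: $2,055.32 × 0.0147 = $30.21
State unemployment insurance (employee share): $2,055.32 × 0.007 = $14.39
Paid family leave insurance: $2,055.32 × 0.013 = $26.72
Employee stock purchase plan: $34.59
Parking deduction: $156.28
(Employer's $595.38 toward employee stock purchase plan is not withheld from the employee.)
Total deductions = $143.87 + $113.25 + $341.66 + $46.75 + $30.21 + $14.39 + $26.72 + $34.59 + $156.28 = $907.72
Net pay = $2,055.32 − $907.72 = $1,147.60

$1,147.60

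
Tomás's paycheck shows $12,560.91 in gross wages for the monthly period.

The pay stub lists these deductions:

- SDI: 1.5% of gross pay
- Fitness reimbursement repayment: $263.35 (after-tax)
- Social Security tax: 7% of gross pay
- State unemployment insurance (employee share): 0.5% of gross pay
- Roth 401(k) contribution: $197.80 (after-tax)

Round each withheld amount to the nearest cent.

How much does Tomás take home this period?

Social Security tax: $12,560.91 × 0.07 = $879.26
SDI: $12,560.91 × 0.015 = $188.41
State unemployment insurance (employee share): $12,560.91 × 0.005 = $62.80
Roth 401(k) contribution: $197.80
Fitness reimbursement repayment: $263.35
Total deductions = $879.26 + $188.41 + $62.80 + $197.80 + $263.35 = $1,591.62
Net pay = $12,560.91 − $1,591.62 = $10,969.29

$10,969.29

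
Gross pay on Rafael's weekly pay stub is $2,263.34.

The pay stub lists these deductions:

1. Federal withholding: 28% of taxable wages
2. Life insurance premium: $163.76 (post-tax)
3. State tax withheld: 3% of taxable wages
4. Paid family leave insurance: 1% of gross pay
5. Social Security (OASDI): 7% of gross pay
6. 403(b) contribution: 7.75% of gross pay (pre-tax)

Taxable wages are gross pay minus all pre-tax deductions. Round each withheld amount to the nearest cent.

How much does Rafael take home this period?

403(b) contribution: $2,263.34 × 0.0775 = $175.41
Taxable wages = $2,263.34 − $175.41 = $2,087.93
Federal withholding: $2,087.93 × 0.28 = $584.62
State tax withheld: $2,087.93 × 0.03 = $62.64
Social Security (OASDI): $2,263.34 × 0.07 = $158.43
Paid family leave insurance: $2,263.34 × 0.01 = $22.63
Life insurance premium: $163.76
Total deductions = $175.41 + $584.62 + $62.64 + $158.43 + $22.63 + $163.76 = $1,167.49
Net pay = $2,263.34 − $1,167.49 = $1,095.85

$1,095.85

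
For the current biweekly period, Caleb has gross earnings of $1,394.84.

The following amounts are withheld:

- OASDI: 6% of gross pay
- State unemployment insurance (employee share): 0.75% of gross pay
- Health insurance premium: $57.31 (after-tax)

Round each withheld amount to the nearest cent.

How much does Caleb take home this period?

OASDI: $1,394.84 × 0.06 = $83.69
State unemployment insurance (employee share): $1,394.84 × 0.0075 = $10.46
Health insurance premium: $57.31
Total deductions = $83.69 + $10.46 + $57.31 = $151.46
Net pay = $1,394.84 − $151.46 = $1,243.38

$1,243.38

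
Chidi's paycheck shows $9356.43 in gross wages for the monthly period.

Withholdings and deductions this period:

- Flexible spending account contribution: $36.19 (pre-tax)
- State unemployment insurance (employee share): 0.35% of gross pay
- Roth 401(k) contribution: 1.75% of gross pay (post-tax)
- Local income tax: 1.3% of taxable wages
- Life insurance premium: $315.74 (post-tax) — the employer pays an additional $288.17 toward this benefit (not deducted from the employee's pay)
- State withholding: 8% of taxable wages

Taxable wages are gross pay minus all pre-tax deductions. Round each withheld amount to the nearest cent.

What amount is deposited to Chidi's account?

Flexible spending account contribution: $36.19
Taxable wages = $9356.43 − $36.19 = $9320.24
State withholding: $9320.24 × 0.08 = $745.62
Local income tax: $9320.24 × 0.013 = $121.16
State unemployment insurance (employee share): $9356.43 × 0.0035 = $32.75
Roth 401(k) contribution: $9356.43 × 0.0175 = $163.74
Life insurance premium: $315.74
(Employer's $288.17 toward life insurance premium is not withheld from the employee.)
Total deductions = $36.19 + $745.62 + $121.16 + $32.75 + $163.74 + $315.74 = $1415.20
Net pay = $9356.43 − $1415.20 = $7941.23

$7941.23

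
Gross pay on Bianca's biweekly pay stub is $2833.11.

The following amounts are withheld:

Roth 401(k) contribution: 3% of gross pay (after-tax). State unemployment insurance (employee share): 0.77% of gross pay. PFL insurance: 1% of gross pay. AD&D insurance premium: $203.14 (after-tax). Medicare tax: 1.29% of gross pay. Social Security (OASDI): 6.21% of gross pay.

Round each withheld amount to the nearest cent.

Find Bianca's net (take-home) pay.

Medicare tax: $2833.11 × 0.0129 = $36.55
PFL insurance: $2833.11 × 0.01 = $28.33
Social Security (OASDI): $2833.11 × 0.0621 = $175.94
State unemployment insurance (employee share): $2833.11 × 0.0077 = $21.81
Roth 401(k) contribution: $2833.11 × 0.03 = $84.99
AD&D insurance premium: $203.14
Total deductions = $36.55 + $28.33 + $175.94 + $21.81 + $84.99 + $203.14 = $550.76
Net pay = $2833.11 − $550.76 = $2282.35

$2282.35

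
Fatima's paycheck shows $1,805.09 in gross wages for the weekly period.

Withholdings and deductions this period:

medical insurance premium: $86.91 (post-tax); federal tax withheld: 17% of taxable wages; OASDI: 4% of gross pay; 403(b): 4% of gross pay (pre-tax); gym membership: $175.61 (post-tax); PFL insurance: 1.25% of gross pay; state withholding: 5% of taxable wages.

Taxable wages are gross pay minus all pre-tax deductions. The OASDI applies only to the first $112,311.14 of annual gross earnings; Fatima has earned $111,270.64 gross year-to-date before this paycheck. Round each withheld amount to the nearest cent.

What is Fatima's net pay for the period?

403(b): $1,805.09 × 0.04 = $72.20
Taxable wages = $1,805.09 − $72.20 = $1,732.89
State withholding: $1,732.89 × 0.05 = $86.64
Federal tax withheld: $1,732.89 × 0.17 = $294.59
PFL insurance: $1,805.09 × 0.0125 = $22.56
OASDI: only $112,311.14 − $111,270.64 = $1,040.50 of this check is subject → $1,040.50 × 0.04 = $41.62
Medical insurance premium: $86.91
Gym membership: $175.61
Total deductions = $72.20 + $86.64 + $294.59 + $22.56 + $41.62 + $86.91 + $175.61 = $780.13
Net pay = $1,805.09 − $780.13 = $1,024.96

$1,024.96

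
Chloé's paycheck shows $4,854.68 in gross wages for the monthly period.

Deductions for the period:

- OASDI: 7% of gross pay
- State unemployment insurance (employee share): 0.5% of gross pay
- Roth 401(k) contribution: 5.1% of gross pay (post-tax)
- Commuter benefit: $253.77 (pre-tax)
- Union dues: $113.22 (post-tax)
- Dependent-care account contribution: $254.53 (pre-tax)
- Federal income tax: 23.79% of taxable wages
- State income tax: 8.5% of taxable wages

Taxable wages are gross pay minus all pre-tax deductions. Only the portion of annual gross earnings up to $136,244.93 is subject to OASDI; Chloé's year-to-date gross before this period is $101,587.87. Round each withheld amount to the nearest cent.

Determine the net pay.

Dependent-care account contribution: $254.53
Commuter benefit: $253.77
Pre-tax total = $254.53 + $253.77 = $508.30
Taxable wages = $4,854.68 − $508.30 = $4,346.38
State income tax: $4,346.38 × 0.085 = $369.44
Federal income tax: $4,346.38 × 0.2379 = $1,034.00
OASDI: cap not yet reached, full $4,854.68 is subject → $4,854.68 × 0.07 = $339.83
State unemployment insurance (employee share): $4,854.68 × 0.005 = $24.27
Union dues: $113.22
Roth 401(k) contribution: $4,854.68 × 0.051 = $247.59
Total deductions = $254.53 + $253.77 + $369.44 + $1,034.00 + $339.83 + $24.27 + $113.22 + $247.59 = $2,636.65
Net pay = $4,854.68 − $2,636.65 = $2,218.03

$2,218.03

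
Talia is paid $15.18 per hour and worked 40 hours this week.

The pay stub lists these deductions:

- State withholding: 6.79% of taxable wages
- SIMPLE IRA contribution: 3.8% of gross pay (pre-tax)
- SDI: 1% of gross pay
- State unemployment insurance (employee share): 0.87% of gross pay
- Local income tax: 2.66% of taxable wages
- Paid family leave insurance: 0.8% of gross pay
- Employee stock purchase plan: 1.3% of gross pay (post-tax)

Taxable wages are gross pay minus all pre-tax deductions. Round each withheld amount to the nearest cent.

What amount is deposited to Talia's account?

Gross pay: 40 × $15.18 = $607.20
SIMPLE IRA contribution: $607.20 × 0.038 = $23.07
Taxable wages = $607.20 − $23.07 = $584.13
State withholding: $584.13 × 0.0679 = $39.66
Local income tax: $584.13 × 0.0266 = $15.54
SDI: $607.20 × 0.01 = $6.07
State unemployment insurance (employee share): $607.20 × 0.0087 = $5.28
Paid family leave insurance: $607.20 × 0.008 = $4.86
Employee stock purchase plan: $607.20 × 0.013 = $7.89
Total deductions = $23.07 + $39.66 + $15.54 + $6.07 + $5.28 + $4.86 + $7.89 = $102.37
Net pay = $607.20 − $102.37 = $504.83

$504.83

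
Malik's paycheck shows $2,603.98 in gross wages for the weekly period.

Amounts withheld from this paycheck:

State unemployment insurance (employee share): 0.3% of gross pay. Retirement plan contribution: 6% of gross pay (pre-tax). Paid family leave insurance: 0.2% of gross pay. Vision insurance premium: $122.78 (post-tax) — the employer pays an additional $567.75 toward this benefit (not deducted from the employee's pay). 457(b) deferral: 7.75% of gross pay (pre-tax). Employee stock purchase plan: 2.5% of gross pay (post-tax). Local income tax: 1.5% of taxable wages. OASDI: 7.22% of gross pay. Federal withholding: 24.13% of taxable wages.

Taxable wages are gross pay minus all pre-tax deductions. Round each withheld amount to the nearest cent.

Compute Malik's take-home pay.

$1,281.39

457(b) deferral: $2,603.98 × 0.0775 = $201.81
Retirement plan contribution: $2,603.98 × 0.06 = $156.24
Pre-tax total = $201.81 + $156.24 = $358.05
Taxable wages = $2,603.98 − $358.05 = $2,245.93
Local income tax: $2,245.93 × 0.015 = $33.69
Federal withholding: $2,245.93 × 0.2413 = $541.94
Paid family leave insurance: $2,603.98 × 0.002 = $5.21
State unemployment insurance (employee share): $2,603.98 × 0.003 = $7.81
OASDI: $2,603.98 × 0.0722 = $188.01
Employee stock purchase plan: $2,603.98 × 0.025 = $65.10
Vision insurance premium: $122.78
(Employer's $567.75 toward vision insurance premium is not withheld from the employee.)
Total deductions = $201.81 + $156.24 + $33.69 + $541.94 + $5.21 + $7.81 + $188.01 + $65.10 + $122.78 = $1,322.59
Net pay = $2,603.98 − $1,322.59 = $1,281.39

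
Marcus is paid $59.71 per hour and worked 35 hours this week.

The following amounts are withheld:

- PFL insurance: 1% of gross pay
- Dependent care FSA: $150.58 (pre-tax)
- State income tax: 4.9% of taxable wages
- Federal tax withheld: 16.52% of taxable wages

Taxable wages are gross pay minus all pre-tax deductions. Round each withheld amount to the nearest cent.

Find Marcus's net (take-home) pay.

$1,502.98

Gross pay: 35 × $59.71 = $2,089.85
Dependent care FSA: $150.58
Taxable wages = $2,089.85 − $150.58 = $1,939.27
State income tax: $1,939.27 × 0.049 = $95.02
Federal tax withheld: $1,939.27 × 0.1652 = $320.37
PFL insurance: $2,089.85 × 0.01 = $20.90
Total deductions = $150.58 + $95.02 + $320.37 + $20.90 = $586.87
Net pay = $2,089.85 − $586.87 = $1,502.98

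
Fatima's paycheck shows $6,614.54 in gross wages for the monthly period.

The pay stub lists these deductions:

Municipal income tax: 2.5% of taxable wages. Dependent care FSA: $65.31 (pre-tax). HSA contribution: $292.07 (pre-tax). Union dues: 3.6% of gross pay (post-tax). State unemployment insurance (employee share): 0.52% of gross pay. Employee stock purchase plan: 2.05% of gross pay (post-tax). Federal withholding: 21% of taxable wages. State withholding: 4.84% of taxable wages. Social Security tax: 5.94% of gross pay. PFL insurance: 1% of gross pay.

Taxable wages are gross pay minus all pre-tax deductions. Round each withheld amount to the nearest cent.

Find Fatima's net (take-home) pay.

$3,616.71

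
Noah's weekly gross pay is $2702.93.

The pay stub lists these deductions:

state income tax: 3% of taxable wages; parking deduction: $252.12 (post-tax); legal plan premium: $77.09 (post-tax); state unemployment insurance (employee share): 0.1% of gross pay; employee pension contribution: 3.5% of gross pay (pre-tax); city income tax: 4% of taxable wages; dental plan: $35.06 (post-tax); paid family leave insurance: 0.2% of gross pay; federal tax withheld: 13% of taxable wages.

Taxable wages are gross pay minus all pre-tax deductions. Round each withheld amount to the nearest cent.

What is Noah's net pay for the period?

$1714.29

Employee pension contribution: $2702.93 × 0.035 = $94.60
Taxable wages = $2702.93 − $94.60 = $2608.33
City income tax: $2608.33 × 0.04 = $104.33
Federal tax withheld: $2608.33 × 0.13 = $339.08
State income tax: $2608.33 × 0.03 = $78.25
Paid family leave insurance: $2702.93 × 0.002 = $5.41
State unemployment insurance (employee share): $2702.93 × 0.001 = $2.70
Parking deduction: $252.12
Dental plan: $35.06
Legal plan premium: $77.09
Total deductions = $94.60 + $104.33 + $339.08 + $78.25 + $5.41 + $2.70 + $252.12 + $35.06 + $77.09 = $988.64
Net pay = $2702.93 − $988.64 = $1714.29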